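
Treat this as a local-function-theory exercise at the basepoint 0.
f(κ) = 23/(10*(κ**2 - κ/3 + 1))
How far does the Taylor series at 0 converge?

The radius of convergence is 1.

Denominator factor (κ**2 - κ/3 + 1): discriminant -35/9, complex-conjugate roots (1/6) + ((1/6)*sqrt(35))*i and (1/6) - ((1/6)*sqrt(35))*i; poles of order 1, moduli 1 and 1.
The radius of convergence is the smallest modulus among the singular points: 1.


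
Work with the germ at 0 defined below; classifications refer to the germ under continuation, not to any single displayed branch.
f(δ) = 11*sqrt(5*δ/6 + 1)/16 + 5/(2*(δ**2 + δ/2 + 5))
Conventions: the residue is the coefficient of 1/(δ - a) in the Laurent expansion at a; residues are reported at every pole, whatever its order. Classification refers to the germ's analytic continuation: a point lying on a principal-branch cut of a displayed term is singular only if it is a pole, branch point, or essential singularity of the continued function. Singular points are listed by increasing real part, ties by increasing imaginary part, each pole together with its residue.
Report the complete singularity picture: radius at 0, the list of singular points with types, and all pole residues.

Radius of convergence at 0: 6/5.
At -6/5: an algebraic (square-root) branch point.
At (-1/4) - ((1/4)*sqrt(79))*i: a pole of order 1; residue ((5/79)*sqrt(79))*i.
At (-1/4) + ((1/4)*sqrt(79))*i: a pole of order 1; residue -((5/79)*sqrt(79))*i.

Denominator factor (δ**2 + δ/2 + 5): discriminant -79/4, complex-conjugate roots (-1/4) + ((1/4)*sqrt(79))*i and (-1/4) - ((1/4)*sqrt(79))*i; poles of order 1, moduli sqrt(5) and sqrt(5).
Branch term (11/16)*sqrt(1 - δ/(-6/5)): its argument vanishes at δ = -6/5, a square-root branch point, modulus 6/5.
The radius of convergence is the smallest modulus among the singular points: 6/5.
The branch term is analytic at (-1/4) - ((1/4)*sqrt(79))*i and contributes nothing to the residue; only the rational part matters.
The factor δ**2 + δ/2 + 5 splits as (δ - a)(δ - a') with a = (-1/4) - ((1/4)*sqrt(79))*i, a' = (-1/4) + ((1/4)*sqrt(79))*i. At the order-1 pole a set g(δ) = (δ - a)*(rational part) = [5/2] / (δ - a').
Simple pole: residue = g(a) at a = (-1/4) - ((1/4)*sqrt(79))*i, which is ((5/79)*sqrt(79))*i.
The branch term is analytic at (-1/4) + ((1/4)*sqrt(79))*i and contributes nothing to the residue; only the rational part matters.
The factor δ**2 + δ/2 + 5 splits as (δ - a)(δ - a') with a = (-1/4) + ((1/4)*sqrt(79))*i, a' = (-1/4) - ((1/4)*sqrt(79))*i. At the order-1 pole a set g(δ) = (δ - a)*(rational part) = [5/2] / (δ - a').
Simple pole: residue = g(a) at a = (-1/4) + ((1/4)*sqrt(79))*i, which is -((5/79)*sqrt(79))*i.
List the singular points by increasing real part (a conjugate pair: the negative imaginary part first).


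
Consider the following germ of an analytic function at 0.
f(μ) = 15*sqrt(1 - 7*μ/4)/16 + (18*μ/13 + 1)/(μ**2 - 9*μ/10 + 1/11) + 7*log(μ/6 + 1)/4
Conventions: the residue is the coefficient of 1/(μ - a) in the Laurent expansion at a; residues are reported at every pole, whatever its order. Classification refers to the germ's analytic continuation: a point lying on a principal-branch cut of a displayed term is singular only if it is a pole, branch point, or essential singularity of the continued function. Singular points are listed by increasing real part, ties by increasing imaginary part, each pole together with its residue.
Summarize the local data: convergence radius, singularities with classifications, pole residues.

Denominator factor (μ**2 - 9*μ/10 + 1/11): discriminant 491/1100, real irrational roots 9/20 + (1/220)*sqrt(5401) and 9/20 - (1/220)*sqrt(5401); poles of order 1, moduli 9/20 + (1/220)*sqrt(5401) and 9/20 - (1/220)*sqrt(5401).
Branch term (15/16)*sqrt(1 - μ/(4/7)): its argument vanishes at μ = 4/7, a square-root branch point, modulus 4/7.
Branch term (7/4)*log(1 - μ/(-6)): its argument vanishes at μ = -6, a logarithmic branch point, modulus 6.
The radius of convergence is the smallest modulus among the singular points: 9/20 - (1/220)*sqrt(5401).
The branch terms are analytic at 9/20 - (1/220)*sqrt(5401) and contribute nothing to the residue; only the rational part matters.
The factor μ**2 - 9*μ/10 + 1/11 splits as (μ - a)(μ - a') with a = 9/20 - (1/220)*sqrt(5401), a' = 9/20 + (1/220)*sqrt(5401). At the order-1 pole a set g(μ) = (μ - a)*(rational part) = [18*μ/13 + 1] / (μ - a').
Simple pole: residue = g(a) at a = 9/20 - (1/220)*sqrt(5401), which is 9/13 - (211/6383)*sqrt(5401).
The branch terms are analytic at 9/20 + (1/220)*sqrt(5401) and contribute nothing to the residue; only the rational part matters.
The factor μ**2 - 9*μ/10 + 1/11 splits as (μ - a)(μ - a') with a = 9/20 + (1/220)*sqrt(5401), a' = 9/20 - (1/220)*sqrt(5401). At the order-1 pole a set g(μ) = (μ - a)*(rational part) = [18*μ/13 + 1] / (μ - a').
Simple pole: residue = g(a) at a = 9/20 + (1/220)*sqrt(5401), which is 9/13 + (211/6383)*sqrt(5401).
List the singular points by increasing real part (a conjugate pair: the negative imaginary part first).

Radius of convergence at 0: 9/20 - (1/220)*sqrt(5401).
At -6: a logarithmic branch point.
At 9/20 - (1/220)*sqrt(5401): a pole of order 1; residue 9/13 - (211/6383)*sqrt(5401).
At 4/7: an algebraic (square-root) branch point.
At 9/20 + (1/220)*sqrt(5401): a pole of order 1; residue 9/13 + (211/6383)*sqrt(5401).


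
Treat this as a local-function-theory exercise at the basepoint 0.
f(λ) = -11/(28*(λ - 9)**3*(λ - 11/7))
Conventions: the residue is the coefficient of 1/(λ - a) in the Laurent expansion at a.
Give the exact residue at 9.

The residue is -539/562432.

At the order-3 pole 9 set g(λ) = (λ - (9))^3*f(λ) = -11/(28*(λ - 11/7)).
Order-3 pole: residue = g''(a)/2; g''(9) = -539/281216, so the residue is -539/562432.


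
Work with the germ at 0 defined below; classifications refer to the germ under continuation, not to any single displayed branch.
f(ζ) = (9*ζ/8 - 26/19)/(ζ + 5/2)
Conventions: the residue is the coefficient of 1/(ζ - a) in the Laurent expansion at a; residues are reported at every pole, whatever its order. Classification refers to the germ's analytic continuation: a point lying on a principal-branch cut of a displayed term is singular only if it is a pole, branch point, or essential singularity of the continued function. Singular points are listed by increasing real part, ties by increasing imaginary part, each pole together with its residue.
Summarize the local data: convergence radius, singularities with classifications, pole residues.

Denominator factor (ζ + 5/2): pole of order 1 at -5/2, modulus 5/2.
The radius of convergence is the smallest modulus among the singular points: 5/2.
At the order-1 pole -5/2 set g(ζ) = (ζ - (-5/2))*f(ζ) = 9*ζ/8 - 26/19.
Simple pole: residue = g(a) at a = -5/2, which is -1271/304.

Radius of convergence at 0: 5/2.
At -5/2: a pole of order 1; residue -1271/304.


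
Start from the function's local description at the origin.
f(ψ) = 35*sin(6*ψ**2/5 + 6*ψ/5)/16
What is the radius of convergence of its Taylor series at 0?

The factor -sin(6*ψ**2/5 + 6*ψ/5) is entire and contributes no finite singular point.
The polynomial part has no poles.
No finite singular points: the Taylor series at 0 converges everywhere.

The radius of convergence is infinite.


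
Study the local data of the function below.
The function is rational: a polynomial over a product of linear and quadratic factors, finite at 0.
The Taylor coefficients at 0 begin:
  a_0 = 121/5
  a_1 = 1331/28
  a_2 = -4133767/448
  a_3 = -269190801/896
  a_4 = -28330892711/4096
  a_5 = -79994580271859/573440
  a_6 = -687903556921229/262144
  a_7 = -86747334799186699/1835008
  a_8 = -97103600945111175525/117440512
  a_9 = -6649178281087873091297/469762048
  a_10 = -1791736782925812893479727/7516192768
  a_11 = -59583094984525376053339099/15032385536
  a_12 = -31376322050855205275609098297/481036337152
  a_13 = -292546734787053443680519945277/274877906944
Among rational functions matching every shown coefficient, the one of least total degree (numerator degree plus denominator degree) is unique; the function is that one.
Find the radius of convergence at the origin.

No rational of total degree below 12 reproduces all 14 coefficients; solving the [2/10] Pade equations on them gives f(d) = (-7*d**2/11 - 12*d/7 + 1/20)/((d**2 - 11*d/2 + 4/11)**2*(d**2 - d/2 + 1/4)**3), whose expansion matches every shown term.
Denominator factor (d**2 - d/2 + 1/4)^3: discriminant -3/4, complex-conjugate roots (1/4) + ((1/4)*sqrt(3))*i and (1/4) - ((1/4)*sqrt(3))*i; poles of order 3, moduli 1/2 and 1/2.
Denominator factor (d**2 - 11*d/2 + 4/11)^2: discriminant 1267/44, real irrational roots 11/4 + (1/44)*sqrt(13937) and 11/4 - (1/44)*sqrt(13937); poles of order 2, moduli 11/4 + (1/44)*sqrt(13937) and 11/4 - (1/44)*sqrt(13937).
The radius of convergence is the smallest modulus among the singular points: 11/4 - (1/44)*sqrt(13937).

The radius of convergence is 11/4 - (1/44)*sqrt(13937).


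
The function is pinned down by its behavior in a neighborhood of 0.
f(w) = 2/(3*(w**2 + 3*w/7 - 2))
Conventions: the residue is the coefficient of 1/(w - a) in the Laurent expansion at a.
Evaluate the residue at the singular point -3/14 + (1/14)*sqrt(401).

The residue is (14/1203)*sqrt(401).

The factor w**2 + 3*w/7 - 2 splits as (w - a)(w - a') with a = -3/14 + (1/14)*sqrt(401), a' = -3/14 - (1/14)*sqrt(401). At the order-1 pole a set g(w) = (w - a)*f(w) = [2/3] / (w - a').
Simple pole: residue = g(a) at a = -3/14 + (1/14)*sqrt(401), which is (14/1203)*sqrt(401).


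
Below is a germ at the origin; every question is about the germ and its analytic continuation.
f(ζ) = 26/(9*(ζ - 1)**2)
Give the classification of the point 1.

The denominator factor ζ - 1 vanishes at 1 and appears to the power 2; the numerator there equals 26/9, nonzero, and no other factor vanishes.
Hence a pole whose order is the multiplicity, 2.

The point is a pole of order 2.


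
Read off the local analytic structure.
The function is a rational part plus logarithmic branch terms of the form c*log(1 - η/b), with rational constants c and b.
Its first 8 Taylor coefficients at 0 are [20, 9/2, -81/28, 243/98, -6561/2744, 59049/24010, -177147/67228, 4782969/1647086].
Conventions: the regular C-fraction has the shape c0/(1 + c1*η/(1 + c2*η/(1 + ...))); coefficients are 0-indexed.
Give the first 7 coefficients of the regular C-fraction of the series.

Taylor coefficients (read off): a_0 = 20, a_1 = 9/2, a_2 = -81/28, a_3 = 243/98, a_4 = -6561/2744, a_5 = 59049/24010, a_6 = -177147/67228.
c0 = a_0 = 20. Peel one level at a time: if S = 1 + c*η/S' with S'(0) = 1, then c is the η-coefficient of S and S' = c*η/(S - 1).
S_1 = c0/f = 1 + (-9/40)*η + (2187/11200)*η^2 + ...; c1 = -9/40.
S_2 = c1*η/(S_1 - 1) = 1 + (243/280)*η + (-27/196)*η^2 + ...; c2 = 243/280.
S_3 = c2*η/(S_2 - 1) = 1 + (10/63)*η + (-305/3969)*η^2 + ...; c3 = 10/63.
S_4 = c3*η/(S_3 - 1) = 1 + (61/126)*η + (-27/245)*η^2 + ...; c4 = 61/126.
S_5 = c4*η/(S_4 - 1) = 1 + (486/2135)*η + (-430839/4558225)*η^2 + ...; c5 = 486/2135.
S_6 = c5*η/(S_5 - 1) = 1 + (1773/4270)*η + ...; c6 = 1773/4270.

The regular C-fraction coefficients are [20, -9/40, 243/280, 10/63, 61/126, 486/2135, 1773/4270].


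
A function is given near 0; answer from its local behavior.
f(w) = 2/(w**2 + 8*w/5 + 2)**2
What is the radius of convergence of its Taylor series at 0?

Denominator factor (w**2 + 8*w/5 + 2)^2: discriminant -136/25, complex-conjugate roots (-4/5) + ((1/5)*sqrt(34))*i and (-4/5) - ((1/5)*sqrt(34))*i; poles of order 2, moduli sqrt(2) and sqrt(2).
The radius of convergence is the smallest modulus among the singular points: sqrt(2).

The radius of convergence is sqrt(2).


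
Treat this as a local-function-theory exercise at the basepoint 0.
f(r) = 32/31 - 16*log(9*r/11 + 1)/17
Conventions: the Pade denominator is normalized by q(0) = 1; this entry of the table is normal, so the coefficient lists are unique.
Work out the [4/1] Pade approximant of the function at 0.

Taylor coefficients needed (expand at 0): a_0 = 32/31, a_1 = -144/187, a_2 = 648/2057, a_3 = -3888/22627, a_4 = 26244/248897, a_5 = -944784/13689335.
Write the denominator as Q(r) = 1 + q1*r. Requiring Q*f - P = O(r^6) with deg P <= 4 kills the coefficients of r^5..r^5 in Q*f:
  r^5: a_5 + q1*a_4 = 0, i.e. -944784/13689335 + (26244/248897)*q1 = 0.
Solving this linear system: q1 = 36/55.
The numerator is Q*f truncated at degree 4: P0 = a_0 = 32/31; P1 = a_1 + q1*a_0 = -2736/28985; P2 = a_2 + q1*a_1 = -1944/10285; P3 = a_3 + q1*a_2 = 3888/113135; P4 = a_4 + q1*a_3 = -8748/1244485.

The Pade approximant has numerator coefficients [32/31, -2736/28985, -1944/10285, 3888/113135, -8748/1244485]; denominator coefficients [1, 36/55].


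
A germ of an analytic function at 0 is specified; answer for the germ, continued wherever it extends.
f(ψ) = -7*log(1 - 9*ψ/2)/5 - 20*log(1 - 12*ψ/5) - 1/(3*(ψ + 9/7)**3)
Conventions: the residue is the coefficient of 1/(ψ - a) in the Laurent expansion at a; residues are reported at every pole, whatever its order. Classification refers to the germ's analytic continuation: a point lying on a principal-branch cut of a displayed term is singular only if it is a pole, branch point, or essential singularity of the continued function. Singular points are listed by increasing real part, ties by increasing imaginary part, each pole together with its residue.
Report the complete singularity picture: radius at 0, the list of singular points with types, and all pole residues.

Radius of convergence at 0: 2/9.
At -9/7: a pole of order 3; residue 0.
At 2/9: a logarithmic branch point.
At 5/12: a logarithmic branch point.

Denominator factor (ψ + 9/7)^3: pole of order 3 at -9/7, modulus 9/7.
Branch term (-7/5)*log(1 - ψ/(2/9)): its argument vanishes at ψ = 2/9, a logarithmic branch point, modulus 2/9.
Branch term (-20)*log(1 - ψ/(5/12)): its argument vanishes at ψ = 5/12, a logarithmic branch point, modulus 5/12.
The radius of convergence is the smallest modulus among the singular points: 2/9.
The branch terms are analytic at -9/7 and contribute nothing to the residue; only the rational part matters.
At the order-3 pole -9/7 set g(ψ) = (ψ - (-9/7))^3*(rational part) = -1/3.
Order-3 pole: residue = g''(a)/2; g''(-9/7) = 0, so the residue is 0.
List the singular points by increasing real part (a conjugate pair: the negative imaginary part first).


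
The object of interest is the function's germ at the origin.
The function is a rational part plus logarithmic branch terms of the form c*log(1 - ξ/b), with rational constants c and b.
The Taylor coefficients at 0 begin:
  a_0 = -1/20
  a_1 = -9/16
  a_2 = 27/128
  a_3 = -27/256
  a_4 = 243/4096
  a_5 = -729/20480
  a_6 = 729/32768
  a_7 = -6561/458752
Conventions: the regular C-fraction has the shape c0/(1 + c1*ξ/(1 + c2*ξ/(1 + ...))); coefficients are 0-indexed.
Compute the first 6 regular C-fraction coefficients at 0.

Taylor coefficients (read off): a_0 = -1/20, a_1 = -9/16, a_2 = 27/128, a_3 = -27/256, a_4 = 243/4096, a_5 = -729/20480.
c0 = a_0 = -1/20. Peel one level at a time: if S = 1 + c*ξ/S' with S'(0) = 1, then c is the ξ-coefficient of S and S' = c*ξ/(S - 1).
S_1 = c0/f = 1 + (-45/4)*ξ + (4185/32)*ξ^2 + ...; c1 = -45/4.
S_2 = c1*ξ/(S_1 - 1) = 1 + (93/8)*ξ + (-3/64)*ξ^2 + ...; c2 = 93/8.
S_3 = c2*ξ/(S_2 - 1) = 1 + (1/248)*ξ + (-23/15376)*ξ^2 + ...; c3 = 1/248.
S_4 = c3*ξ/(S_3 - 1) = 1 + (23/62)*ξ + (-3/80)*ξ^2 + ...; c4 = 23/62.
S_5 = c4*ξ/(S_4 - 1) = 1 + (93/920)*ξ + ...; c5 = 93/920.

The regular C-fraction coefficients are [-1/20, -45/4, 93/8, 1/248, 23/62, 93/920].


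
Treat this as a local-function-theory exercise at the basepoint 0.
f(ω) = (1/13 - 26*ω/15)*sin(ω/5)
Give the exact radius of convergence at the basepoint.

The factor sin(ω/5) is entire and contributes no finite singular point.
The polynomial part has no poles.
No finite singular points: the Taylor series at 0 converges everywhere.

The radius of convergence is infinite.


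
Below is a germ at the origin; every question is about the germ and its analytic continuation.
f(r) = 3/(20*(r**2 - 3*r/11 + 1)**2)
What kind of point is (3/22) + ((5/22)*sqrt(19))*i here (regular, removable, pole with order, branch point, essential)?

The point is a pole of order 2.

The denominator factor r**2 - 3*r/11 + 1 vanishes at (3/22) + ((5/22)*sqrt(19))*i and appears to the power 2; the numerator there equals 3/20, nonzero, and no other factor vanishes.
Hence a pole whose order is the multiplicity, 2.


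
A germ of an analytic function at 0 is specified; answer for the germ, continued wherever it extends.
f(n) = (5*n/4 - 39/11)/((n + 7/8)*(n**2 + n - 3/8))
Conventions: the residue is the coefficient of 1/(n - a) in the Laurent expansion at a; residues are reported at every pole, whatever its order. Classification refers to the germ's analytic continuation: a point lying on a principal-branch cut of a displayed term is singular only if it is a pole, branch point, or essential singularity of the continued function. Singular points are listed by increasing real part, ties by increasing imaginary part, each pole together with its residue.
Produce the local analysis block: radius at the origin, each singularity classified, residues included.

Radius of convergence at 0: -1/2 + (1/4)*sqrt(10).
At -1/2 - (1/4)*sqrt(10): a pole of order 1; residue -1633/341 - (1651/1705)*sqrt(10).
At -7/8: a pole of order 1; residue 3266/341.
At -1/2 + (1/4)*sqrt(10): a pole of order 1; residue -1633/341 + (1651/1705)*sqrt(10).


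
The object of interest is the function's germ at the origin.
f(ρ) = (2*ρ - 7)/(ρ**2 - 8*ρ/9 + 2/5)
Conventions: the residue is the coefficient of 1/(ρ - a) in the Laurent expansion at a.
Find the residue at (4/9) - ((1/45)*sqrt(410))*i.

The factor ρ**2 - 8*ρ/9 + 2/5 splits as (ρ - a)(ρ - a') with a = (4/9) - ((1/45)*sqrt(410))*i, a' = (4/9) + ((1/45)*sqrt(410))*i. At the order-1 pole a set g(ρ) = (ρ - a)*f(ρ) = [2*ρ - 7] / (ρ - a').
Simple pole: residue = g(a) at a = (4/9) - ((1/45)*sqrt(410))*i, which is (1) - ((55/164)*sqrt(410))*i.

The residue is (1) - ((55/164)*sqrt(410))*i.


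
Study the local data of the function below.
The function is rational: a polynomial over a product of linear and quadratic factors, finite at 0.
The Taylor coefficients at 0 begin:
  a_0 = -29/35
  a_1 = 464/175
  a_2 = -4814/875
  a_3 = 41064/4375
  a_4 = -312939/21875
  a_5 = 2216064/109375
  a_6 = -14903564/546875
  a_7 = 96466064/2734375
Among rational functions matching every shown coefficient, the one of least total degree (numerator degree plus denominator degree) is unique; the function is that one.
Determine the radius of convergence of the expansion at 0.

The radius of convergence is 1.

No rational of total degree below 4 reproduces all 8 coefficients; solving the [0/4] Pade equations on them gives f(ζ) = -29/(7*(ζ + 1)**3*(ζ + 5)), whose expansion matches every shown term.
Denominator factor (ζ + 1)^3: pole of order 3 at -1, modulus 1.
Denominator factor (ζ + 5): pole of order 1 at -5, modulus 5.
The radius of convergence is the smallest modulus among the singular points: 1.


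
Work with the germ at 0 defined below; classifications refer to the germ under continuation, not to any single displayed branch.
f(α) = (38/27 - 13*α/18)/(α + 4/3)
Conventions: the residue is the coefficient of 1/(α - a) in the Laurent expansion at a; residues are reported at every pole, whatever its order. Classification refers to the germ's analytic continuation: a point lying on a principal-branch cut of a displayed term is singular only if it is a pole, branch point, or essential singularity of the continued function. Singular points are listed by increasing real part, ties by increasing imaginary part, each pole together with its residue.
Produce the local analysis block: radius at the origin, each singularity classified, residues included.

Denominator factor (α + 4/3): pole of order 1 at -4/3, modulus 4/3.
The radius of convergence is the smallest modulus among the singular points: 4/3.
At the order-1 pole -4/3 set g(α) = (α - (-4/3))*f(α) = 38/27 - 13*α/18.
Simple pole: residue = g(a) at a = -4/3, which is 64/27.

Radius of convergence at 0: 4/3.
At -4/3: a pole of order 1; residue 64/27.


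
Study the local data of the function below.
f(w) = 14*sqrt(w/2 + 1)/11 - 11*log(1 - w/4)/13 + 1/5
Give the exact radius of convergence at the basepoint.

Branch term (14/11)*sqrt(1 - w/(-2)): its argument vanishes at w = -2, a square-root branch point, modulus 2.
Branch term (-11/13)*log(1 - w/(4)): its argument vanishes at w = 4, a logarithmic branch point, modulus 4.
The radius of convergence is the smallest modulus among the singular points: 2.

The radius of convergence is 2.


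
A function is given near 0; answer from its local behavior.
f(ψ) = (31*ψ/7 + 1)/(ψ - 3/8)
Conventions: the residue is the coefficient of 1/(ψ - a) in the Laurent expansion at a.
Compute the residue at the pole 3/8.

The residue is 149/56.

At the order-1 pole 3/8 set g(ψ) = (ψ - (3/8))*f(ψ) = 31*ψ/7 + 1.
Simple pole: residue = g(a) at a = 3/8, which is 149/56.


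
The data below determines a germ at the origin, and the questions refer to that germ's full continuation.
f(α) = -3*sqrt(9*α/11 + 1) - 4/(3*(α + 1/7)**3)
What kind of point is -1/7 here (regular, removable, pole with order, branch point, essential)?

The denominator factor α + 1/7 vanishes at -1/7 and appears to the power 3; the numerator there equals -4/3, nonzero, and no other factor vanishes.
The branch terms are analytic at this point.
Hence a pole whose order is the multiplicity, 3.

The point is a pole of order 3.


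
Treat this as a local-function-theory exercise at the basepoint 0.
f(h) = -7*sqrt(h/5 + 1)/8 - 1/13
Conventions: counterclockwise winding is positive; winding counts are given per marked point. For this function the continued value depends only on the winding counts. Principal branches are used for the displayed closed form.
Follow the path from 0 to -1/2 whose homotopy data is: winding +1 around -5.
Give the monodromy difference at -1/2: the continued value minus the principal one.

Continued minus principal equals (21/40)*sqrt(10).

The rational part is single-valued and drops out of the difference; each branch term changes only by its own monodromy.
(-7/8)*sqrt(1 - h/(-5)): winding +1 is odd, the square root flips sign, contributing -2*(-7/8)*sqrt(1 - (-1/2)/(-5)) = -2*(-7/8)*sqrt(9/10) = (21/40)*sqrt(10).
Summing the contributions at h = -1/2 gives (21/40)*sqrt(10).


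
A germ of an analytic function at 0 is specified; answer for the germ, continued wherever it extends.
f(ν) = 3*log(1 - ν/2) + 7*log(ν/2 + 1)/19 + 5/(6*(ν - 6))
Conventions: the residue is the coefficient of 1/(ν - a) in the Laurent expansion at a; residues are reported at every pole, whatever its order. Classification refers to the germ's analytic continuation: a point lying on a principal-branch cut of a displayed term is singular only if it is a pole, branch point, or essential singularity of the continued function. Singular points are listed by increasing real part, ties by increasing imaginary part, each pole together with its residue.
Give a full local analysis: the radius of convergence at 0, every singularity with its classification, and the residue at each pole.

Denominator factor (ν - 6): pole of order 1 at 6, modulus 6.
Branch term (7/19)*log(1 - ν/(-2)): its argument vanishes at ν = -2, a logarithmic branch point, modulus 2.
Branch term (3)*log(1 - ν/(2)): its argument vanishes at ν = 2, a logarithmic branch point, modulus 2.
The radius of convergence is the smallest modulus among the singular points: 2.
The branch terms are analytic at 6 and contribute nothing to the residue; only the rational part matters.
At the order-1 pole 6 set g(ν) = (ν - (6))*(rational part) = 5/6.
Simple pole: residue = g(a) at a = 6, which is 5/6.
List the singular points by increasing real part (a conjugate pair: the negative imaginary part first).

Radius of convergence at 0: 2.
At -2: a logarithmic branch point.
At 2: a logarithmic branch point.
At 6: a pole of order 1; residue 5/6.


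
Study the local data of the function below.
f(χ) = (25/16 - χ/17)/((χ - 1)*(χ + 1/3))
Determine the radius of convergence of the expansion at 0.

The radius of convergence is 1/3.

Denominator factor (χ - 1): pole of order 1 at 1, modulus 1.
Denominator factor (χ + 1/3): pole of order 1 at -1/3, modulus 1/3.
The radius of convergence is the smallest modulus among the singular points: 1/3.


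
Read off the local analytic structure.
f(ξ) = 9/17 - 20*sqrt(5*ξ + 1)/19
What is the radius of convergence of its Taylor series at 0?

Branch term (-20/19)*sqrt(1 - ξ/(-1/5)): its argument vanishes at ξ = -1/5, a square-root branch point, modulus 1/5.
The radius of convergence is the smallest modulus among the singular points: 1/5.

The radius of convergence is 1/5.


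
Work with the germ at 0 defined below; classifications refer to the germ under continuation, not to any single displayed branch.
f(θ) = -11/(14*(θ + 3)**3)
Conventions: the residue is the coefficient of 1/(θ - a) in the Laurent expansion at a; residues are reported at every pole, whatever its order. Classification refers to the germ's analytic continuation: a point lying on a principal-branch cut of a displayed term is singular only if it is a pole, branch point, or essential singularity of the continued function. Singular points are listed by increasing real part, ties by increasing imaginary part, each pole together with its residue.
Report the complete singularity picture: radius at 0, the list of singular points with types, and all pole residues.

Denominator factor (θ + 3)^3: pole of order 3 at -3, modulus 3.
The radius of convergence is the smallest modulus among the singular points: 3.
At the order-3 pole -3 set g(θ) = (θ - (-3))^3*f(θ) = -11/14.
Order-3 pole: residue = g''(a)/2; g''(-3) = 0, so the residue is 0.

Radius of convergence at 0: 3.
At -3: a pole of order 3; residue 0.


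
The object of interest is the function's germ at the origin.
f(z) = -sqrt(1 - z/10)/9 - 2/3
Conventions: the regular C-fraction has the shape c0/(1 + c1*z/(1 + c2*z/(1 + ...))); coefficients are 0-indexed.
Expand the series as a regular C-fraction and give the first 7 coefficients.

The regular C-fraction coefficients are [-7/9, 1/140, -9/280, -7/360, -11/360, -9/440, -13/440].

Taylor coefficients (expand at 0): a_0 = -7/9, a_1 = 1/180, a_2 = 1/7200, a_3 = 1/144000, a_4 = 1/2304000, a_5 = 7/230400000, a_6 = 7/3072000000.
c0 = a_0 = -7/9. Peel one level at a time: if S = 1 + c*z/S' with S'(0) = 1, then c is the z-coefficient of S and S' = c*z/(S - 1).
S_1 = c0/f = 1 + (1/140)*z + (9/39200)*z^2 + ...; c1 = 1/140.
S_2 = c1*z/(S_1 - 1) = 1 + (-9/280)*z + (-1/1600)*z^2 + ...; c2 = -9/280.
S_3 = c2*z/(S_2 - 1) = 1 + (-7/360)*z + (-77/129600)*z^2 + ...; c3 = -7/360.
S_4 = c3*z/(S_3 - 1) = 1 + (-11/360)*z + (-1/1600)*z^2 + ...; c4 = -11/360.
S_5 = c4*z/(S_4 - 1) = 1 + (-9/440)*z + (-117/193600)*z^2 + ...; c5 = -9/440.
S_6 = c5*z/(S_5 - 1) = 1 + (-13/440)*z + ...; c6 = -13/440.


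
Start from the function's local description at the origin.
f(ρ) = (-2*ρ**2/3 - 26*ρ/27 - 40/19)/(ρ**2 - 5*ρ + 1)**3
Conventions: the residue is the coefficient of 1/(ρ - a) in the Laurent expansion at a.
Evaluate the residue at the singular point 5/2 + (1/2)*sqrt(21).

The residue is -(7708/1583631)*sqrt(21).


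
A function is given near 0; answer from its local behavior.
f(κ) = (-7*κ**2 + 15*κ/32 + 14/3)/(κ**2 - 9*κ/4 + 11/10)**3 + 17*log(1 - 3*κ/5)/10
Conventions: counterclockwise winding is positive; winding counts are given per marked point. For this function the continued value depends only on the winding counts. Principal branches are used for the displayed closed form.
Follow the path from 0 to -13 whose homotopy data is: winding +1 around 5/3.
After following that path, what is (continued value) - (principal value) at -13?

The rational part is single-valued and drops out of the difference; each branch term changes only by its own monodromy.
(17/10)*log(1 - κ/(5/3)): each positive loop around 5/3 adds 2*pi*i to the log, so winding +1 contributes (17/10)*(1)*2*pi*i = (17/5)*pi*i.
Summing the contributions at κ = -13 gives (17/5)*pi*i.

Continued minus principal equals (17/5)*pi*i.


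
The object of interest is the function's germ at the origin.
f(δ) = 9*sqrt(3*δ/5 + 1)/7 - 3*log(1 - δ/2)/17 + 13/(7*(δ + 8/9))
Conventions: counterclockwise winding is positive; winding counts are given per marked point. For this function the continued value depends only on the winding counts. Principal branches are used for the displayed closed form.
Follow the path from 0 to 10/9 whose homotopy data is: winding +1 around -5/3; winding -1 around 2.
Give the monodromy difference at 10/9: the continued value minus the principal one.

Continued minus principal equals (-(6/7)*sqrt(15)) + ((6/17)*pi)*i.

The rational part is single-valued and drops out of the difference; each branch term changes only by its own monodromy.
(9/7)*sqrt(1 - δ/(-5/3)): winding +1 is odd, the square root flips sign, contributing -2*(9/7)*sqrt(1 - (10/9)/(-5/3)) = -2*(9/7)*sqrt(5/3) = -(6/7)*sqrt(15).
(-3/17)*log(1 - δ/(2)): each positive loop around 2 adds 2*pi*i to the log, so winding -1 contributes (-3/17)*(-1)*2*pi*i = (6/17)*pi*i.
Summing the contributions at δ = 10/9 gives (-(6/7)*sqrt(15)) + ((6/17)*pi)*i.


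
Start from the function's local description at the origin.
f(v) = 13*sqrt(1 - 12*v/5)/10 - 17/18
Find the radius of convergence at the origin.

The radius of convergence is 5/12.

Branch term (13/10)*sqrt(1 - v/(5/12)): its argument vanishes at v = 5/12, a square-root branch point, modulus 5/12.
The radius of convergence is the smallest modulus among the singular points: 5/12.


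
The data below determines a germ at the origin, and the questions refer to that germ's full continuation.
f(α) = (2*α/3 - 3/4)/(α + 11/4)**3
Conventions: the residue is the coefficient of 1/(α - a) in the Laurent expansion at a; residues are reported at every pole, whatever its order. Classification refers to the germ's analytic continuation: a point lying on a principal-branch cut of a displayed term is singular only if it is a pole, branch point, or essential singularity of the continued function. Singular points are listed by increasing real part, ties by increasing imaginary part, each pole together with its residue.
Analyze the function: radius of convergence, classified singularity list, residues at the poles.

Radius of convergence at 0: 11/4.
At -11/4: a pole of order 3; residue 0.

Denominator factor (α + 11/4)^3: pole of order 3 at -11/4, modulus 11/4.
The radius of convergence is the smallest modulus among the singular points: 11/4.
At the order-3 pole -11/4 set g(α) = (α - (-11/4))^3*f(α) = 2*α/3 - 3/4.
Order-3 pole: residue = g''(a)/2; g''(-11/4) = 0, so the residue is 0.


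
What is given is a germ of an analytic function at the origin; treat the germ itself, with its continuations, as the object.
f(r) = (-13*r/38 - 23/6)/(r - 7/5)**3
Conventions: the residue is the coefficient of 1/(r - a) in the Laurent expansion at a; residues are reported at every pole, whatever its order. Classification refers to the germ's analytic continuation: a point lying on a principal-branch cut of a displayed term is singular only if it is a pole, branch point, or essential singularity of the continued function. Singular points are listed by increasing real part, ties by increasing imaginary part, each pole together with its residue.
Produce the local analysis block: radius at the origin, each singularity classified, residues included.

Denominator factor (r - 7/5)^3: pole of order 3 at 7/5, modulus 7/5.
The radius of convergence is the smallest modulus among the singular points: 7/5.
At the order-3 pole 7/5 set g(r) = (r - (7/5))^3*f(r) = -13*r/38 - 23/6.
Order-3 pole: residue = g''(a)/2; g''(7/5) = 0, so the residue is 0.

Radius of convergence at 0: 7/5.
At 7/5: a pole of order 3; residue 0.


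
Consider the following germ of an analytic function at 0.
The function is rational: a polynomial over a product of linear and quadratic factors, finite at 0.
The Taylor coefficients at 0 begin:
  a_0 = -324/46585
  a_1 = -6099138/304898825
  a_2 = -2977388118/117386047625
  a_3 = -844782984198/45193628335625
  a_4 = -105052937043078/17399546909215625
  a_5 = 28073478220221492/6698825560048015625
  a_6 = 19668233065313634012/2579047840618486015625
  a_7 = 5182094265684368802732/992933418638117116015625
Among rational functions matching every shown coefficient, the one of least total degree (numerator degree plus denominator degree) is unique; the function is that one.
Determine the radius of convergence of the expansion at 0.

The radius of convergence is (1/3)*sqrt(15).

No rational of total degree below 6 reproduces all 8 coefficients; solving the [1/5] Pade equations on them gives f(k) = (10*k/17 + 4/7)/((k - 11/3)**3*(k**2 - 12*k/7 + 5/3)), whose expansion matches every shown term.
Denominator factor (k - 11/3)^3: pole of order 3 at 11/3, modulus 11/3.
Denominator factor (k**2 - 12*k/7 + 5/3): discriminant -548/147, complex-conjugate roots (6/7) + ((1/21)*sqrt(411))*i and (6/7) - ((1/21)*sqrt(411))*i; poles of order 1, moduli (1/3)*sqrt(15) and (1/3)*sqrt(15).
The radius of convergence is the smallest modulus among the singular points: (1/3)*sqrt(15).


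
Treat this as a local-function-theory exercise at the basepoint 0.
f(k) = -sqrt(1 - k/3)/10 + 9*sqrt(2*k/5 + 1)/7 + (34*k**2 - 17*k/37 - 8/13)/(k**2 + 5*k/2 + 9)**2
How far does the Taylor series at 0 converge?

Denominator factor (k**2 + 5*k/2 + 9)^2: discriminant -119/4, complex-conjugate roots (-5/4) + ((1/4)*sqrt(119))*i and (-5/4) - ((1/4)*sqrt(119))*i; poles of order 2, moduli 3 and 3.
Branch term (-1/10)*sqrt(1 - k/(3)): its argument vanishes at k = 3, a square-root branch point, modulus 3.
Branch term (9/7)*sqrt(1 - k/(-5/2)): its argument vanishes at k = -5/2, a square-root branch point, modulus 5/2.
The radius of convergence is the smallest modulus among the singular points: 5/2.

The radius of convergence is 5/2.


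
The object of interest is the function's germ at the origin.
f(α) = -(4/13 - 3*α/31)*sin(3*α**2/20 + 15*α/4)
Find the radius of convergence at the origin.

The factor -sin(3*α**2/20 + 15*α/4) is entire and contributes no finite singular point.
The polynomial part has no poles.
No finite singular points: the Taylor series at 0 converges everywhere.

The radius of convergence is infinite.


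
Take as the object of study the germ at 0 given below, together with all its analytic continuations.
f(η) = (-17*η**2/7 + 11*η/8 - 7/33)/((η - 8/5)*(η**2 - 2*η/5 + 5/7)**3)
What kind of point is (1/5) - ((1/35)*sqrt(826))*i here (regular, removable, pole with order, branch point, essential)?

The denominator factor η**2 - 2*η/5 + 5/7 vanishes at (1/5) - ((1/35)*sqrt(826))*i and appears to the power 3; the numerator there equals (518503/323400) - ((113/9800)*sqrt(826))*i, nonzero, and no other factor vanishes.
Hence a pole whose order is the multiplicity, 3.

The point is a pole of order 3.


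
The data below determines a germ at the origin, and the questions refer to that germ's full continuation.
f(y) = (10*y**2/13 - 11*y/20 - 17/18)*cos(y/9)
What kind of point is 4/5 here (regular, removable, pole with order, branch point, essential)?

The point is a regular point.

There is no denominator, hence no pole anywhere.
The factor cos(y/9) is entire.
So the germ continues analytically to 4/5.


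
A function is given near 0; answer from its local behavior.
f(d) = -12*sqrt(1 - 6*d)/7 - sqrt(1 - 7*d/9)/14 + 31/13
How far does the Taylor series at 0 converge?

Branch term (-1/14)*sqrt(1 - d/(9/7)): its argument vanishes at d = 9/7, a square-root branch point, modulus 9/7.
Branch term (-12/7)*sqrt(1 - d/(1/6)): its argument vanishes at d = 1/6, a square-root branch point, modulus 1/6.
The radius of convergence is the smallest modulus among the singular points: 1/6.

The radius of convergence is 1/6.


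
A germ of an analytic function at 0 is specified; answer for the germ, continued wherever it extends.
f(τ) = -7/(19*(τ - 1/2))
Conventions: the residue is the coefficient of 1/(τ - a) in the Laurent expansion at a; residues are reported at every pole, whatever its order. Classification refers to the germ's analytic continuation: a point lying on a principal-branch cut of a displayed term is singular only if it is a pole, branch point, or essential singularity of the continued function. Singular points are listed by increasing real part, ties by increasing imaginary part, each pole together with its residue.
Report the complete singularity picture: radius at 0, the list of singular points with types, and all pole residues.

Radius of convergence at 0: 1/2.
At 1/2: a pole of order 1; residue -7/19.

Denominator factor (τ - 1/2): pole of order 1 at 1/2, modulus 1/2.
The radius of convergence is the smallest modulus among the singular points: 1/2.
At the order-1 pole 1/2 set g(τ) = (τ - (1/2))*f(τ) = -7/19.
Simple pole: residue = g(a) at a = 1/2, which is -7/19.


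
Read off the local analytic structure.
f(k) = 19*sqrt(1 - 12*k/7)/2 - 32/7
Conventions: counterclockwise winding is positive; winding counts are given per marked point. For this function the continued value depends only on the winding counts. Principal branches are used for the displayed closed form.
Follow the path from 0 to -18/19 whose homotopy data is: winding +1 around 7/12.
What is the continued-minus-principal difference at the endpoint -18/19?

Continued minus principal equals -(1/7)*sqrt(46417).

The rational part is single-valued and drops out of the difference; each branch term changes only by its own monodromy.
(19/2)*sqrt(1 - k/(7/12)): winding +1 is odd, the square root flips sign, contributing -2*(19/2)*sqrt(1 - (-18/19)/(7/12)) = -2*(19/2)*sqrt(349/133) = -(1/7)*sqrt(46417).
Summing the contributions at k = -18/19 gives -(1/7)*sqrt(46417).


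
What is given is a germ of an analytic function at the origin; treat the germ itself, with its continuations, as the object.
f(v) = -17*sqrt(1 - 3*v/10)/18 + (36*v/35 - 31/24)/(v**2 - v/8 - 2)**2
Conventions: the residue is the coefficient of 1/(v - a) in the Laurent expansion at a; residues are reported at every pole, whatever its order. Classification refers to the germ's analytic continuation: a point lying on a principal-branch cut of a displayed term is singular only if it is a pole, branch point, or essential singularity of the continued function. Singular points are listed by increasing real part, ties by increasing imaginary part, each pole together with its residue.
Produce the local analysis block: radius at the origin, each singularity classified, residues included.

Denominator factor (v**2 - v/8 - 2)^2: discriminant 513/64, real irrational roots 1/16 + (3/16)*sqrt(57) and 1/16 - (3/16)*sqrt(57); poles of order 2, moduli 1/16 + (3/16)*sqrt(57) and -1/16 + (3/16)*sqrt(57).
Branch term (-17/18)*sqrt(1 - v/(10/3)): its argument vanishes at v = 10/3, a square-root branch point, modulus 10/3.
The radius of convergence is the smallest modulus among the singular points: -1/16 + (3/16)*sqrt(57).
The branch term is analytic at 1/16 - (3/16)*sqrt(57) and contributes nothing to the residue; only the rational part matters.
The factor v**2 - v/8 - 2 splits as (v - a)(v - a') with a = 1/16 - (3/16)*sqrt(57), a' = 1/16 + (3/16)*sqrt(57). At the order-2 pole a set g(v) = (v - a)^2*(rational part) = [36*v/35 - 31/24] / (v - a')^2.
Order-2 pole: residue = g'(a); g'(1/16 - (3/16)*sqrt(57)) = -(131968/9210915)*sqrt(57), so the residue is -(131968/9210915)*sqrt(57).
The branch term is analytic at 1/16 + (3/16)*sqrt(57) and contributes nothing to the residue; only the rational part matters.
The factor v**2 - v/8 - 2 splits as (v - a)(v - a') with a = 1/16 + (3/16)*sqrt(57), a' = 1/16 - (3/16)*sqrt(57). At the order-2 pole a set g(v) = (v - a)^2*(rational part) = [36*v/35 - 31/24] / (v - a')^2.
Order-2 pole: residue = g'(a); g'(1/16 + (3/16)*sqrt(57)) = (131968/9210915)*sqrt(57), so the residue is (131968/9210915)*sqrt(57).
List the singular points by increasing real part (a conjugate pair: the negative imaginary part first).

Radius of convergence at 0: -1/16 + (3/16)*sqrt(57).
At 1/16 - (3/16)*sqrt(57): a pole of order 2; residue -(131968/9210915)*sqrt(57).
At 1/16 + (3/16)*sqrt(57): a pole of order 2; residue (131968/9210915)*sqrt(57).
At 10/3: an algebraic (square-root) branch point.
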